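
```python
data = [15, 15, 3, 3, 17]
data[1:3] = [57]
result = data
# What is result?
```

Trace:
`data = [15, 15, 3, 3, 17]` → data = [15, 15, 3, 3, 17]
`data[1:3] = [57]` → data = [15, 57, 3, 17]
`result = data` → result = [15, 57, 3, 17]
So result = [15, 57, 3, 17]

Answer: [15, 57, 3, 17]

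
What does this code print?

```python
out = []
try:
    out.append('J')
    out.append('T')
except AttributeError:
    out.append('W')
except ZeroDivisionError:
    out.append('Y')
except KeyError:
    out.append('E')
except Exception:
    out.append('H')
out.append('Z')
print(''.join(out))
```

Execution trace: 'J' (try body) → 'T' (try body, no exception) → 'Z' (after the try/except). Output: JTZ

Answer: JTZ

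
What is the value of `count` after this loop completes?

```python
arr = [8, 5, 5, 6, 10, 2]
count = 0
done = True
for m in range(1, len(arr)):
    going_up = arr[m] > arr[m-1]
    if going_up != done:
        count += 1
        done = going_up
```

Count direction changes in [8, 5, 5, 6, 10, 2]
`count` takes the values: 0 → 1 → 2 → 3

Answer: 3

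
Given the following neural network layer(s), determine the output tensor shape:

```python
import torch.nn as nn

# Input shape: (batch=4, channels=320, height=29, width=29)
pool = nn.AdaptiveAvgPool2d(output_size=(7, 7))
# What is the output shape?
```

Input: (4, 320, 29, 29) -> Output: (4, 320, 7, 7)

Answer: (4, 320, 7, 7)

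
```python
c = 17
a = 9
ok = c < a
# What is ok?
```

Trace:
`c = 17` → c = 17
`a = 9` → a = 9
`ok = c < a` → ok = False
So ok = False

Answer: False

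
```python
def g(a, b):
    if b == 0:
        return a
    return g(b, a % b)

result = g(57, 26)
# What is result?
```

g(57, 26) -> g(26, 5) -> g(5, 1) -> g(1, 0) -> 1

Answer: 1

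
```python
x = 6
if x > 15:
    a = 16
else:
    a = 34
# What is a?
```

Trace:
`x = 6` → x = 6
`if x > 15: ...` → x > 15 is False, take else branch → a = 34
So a = 34

Answer: 34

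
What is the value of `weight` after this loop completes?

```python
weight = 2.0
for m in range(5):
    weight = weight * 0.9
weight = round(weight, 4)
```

Exponential decay: 2.0 * 0.9^5
`weight` takes the values: 2.0 → 1.8 → 1.62 → 1.458 → 1.3122 → 1.18098 → 1.181

Answer: 1.181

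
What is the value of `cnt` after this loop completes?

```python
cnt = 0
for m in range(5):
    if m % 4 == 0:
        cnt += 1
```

Count numbers divisible by 4 in range(5)
`cnt` takes the values: 0 → 1 → 2

Answer: 2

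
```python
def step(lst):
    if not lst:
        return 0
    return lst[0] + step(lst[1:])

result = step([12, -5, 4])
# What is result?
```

12 + (-5) + 4 + 0 = 11

Answer: 11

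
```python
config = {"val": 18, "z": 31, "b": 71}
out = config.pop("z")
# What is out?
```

Trace:
`config = {"val": 18, "z": 31, "b": 71}` → config = {'val': 18, 'z': 31, 'b': 71}
`out = config.pop("z")` → config = {'val': 18, 'b': 71}; out = 31
So out = 31

Answer: 31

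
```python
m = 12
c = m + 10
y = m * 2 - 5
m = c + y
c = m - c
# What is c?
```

Trace:
`m = 12` → m = 12
`c = m + 10` → c = 22
`y = m * 2 - 5` → y = 19
`m = c + y` → m = 41
`c = m - c` → c = 19
So c = 19

Answer: 19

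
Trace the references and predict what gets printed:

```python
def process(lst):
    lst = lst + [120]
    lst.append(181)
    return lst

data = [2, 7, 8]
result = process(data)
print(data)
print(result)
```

Key concept: rebinding parameter vs mutation.
Step by step:
`data = [2, 7, 8]` → data = [2, 7, 8]
`result = process(data)` → result = [2, 7, 8, 120, 181]
`print(data)` → prints [2, 7, 8]
`print(result)` → prints [2, 7, 8, 120, 181]

Answer:
[2, 7, 8]
[2, 7, 8, 120, 181]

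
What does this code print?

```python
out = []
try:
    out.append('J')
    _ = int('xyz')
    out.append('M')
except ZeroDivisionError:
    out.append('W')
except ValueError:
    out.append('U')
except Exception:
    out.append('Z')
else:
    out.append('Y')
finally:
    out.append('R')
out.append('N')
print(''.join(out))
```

Execution trace: 'J' (try body) → 'U' (except ValueError) → 'R' (finally) → 'N' (after the try/except). Output: JURN

Answer: JURN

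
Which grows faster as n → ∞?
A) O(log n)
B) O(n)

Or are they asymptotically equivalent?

O(log n) vs O(n): Higher order terms dominate.

Answer: B) O(n) grows faster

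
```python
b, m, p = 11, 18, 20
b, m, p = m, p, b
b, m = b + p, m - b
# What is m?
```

Trace:
`b, m, p = 11, 18, 20` → b = 11; m = 18; p = 20
`b, m, p = m, p, b` → b = 18; m = 20; p = 11
`b, m = b + p, m - b` → b = 29; m = 2
So m = 2

Answer: 2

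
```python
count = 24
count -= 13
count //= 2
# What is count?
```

Trace:
`count = 24` → count = 24
`count -= 13` → count = 11
`count //= 2` → count = 5
So count = 5

Answer: 5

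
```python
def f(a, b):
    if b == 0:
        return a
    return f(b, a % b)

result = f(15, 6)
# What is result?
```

f(15, 6) -> f(6, 3) -> f(3, 0) -> 3

Answer: 3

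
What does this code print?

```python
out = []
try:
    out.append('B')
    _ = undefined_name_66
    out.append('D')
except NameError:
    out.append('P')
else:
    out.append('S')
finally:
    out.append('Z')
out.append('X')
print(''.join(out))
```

Execution trace: 'B' (try body) → 'P' (except NameError) → 'Z' (finally) → 'X' (after the try/except). Output: BPZX

Answer: BPZX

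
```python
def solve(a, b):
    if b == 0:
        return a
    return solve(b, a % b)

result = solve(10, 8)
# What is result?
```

solve(10, 8) -> solve(8, 2) -> solve(2, 0) -> 2

Answer: 2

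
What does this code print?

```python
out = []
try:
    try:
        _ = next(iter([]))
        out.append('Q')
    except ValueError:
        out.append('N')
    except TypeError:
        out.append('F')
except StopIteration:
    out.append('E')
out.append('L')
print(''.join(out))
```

Execution trace: 'E' (outer except StopIteration) → 'L' (after the try/except). Output: EL

Answer: EL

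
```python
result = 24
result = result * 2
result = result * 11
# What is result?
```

Trace:
`result = 24` → result = 24
`result = result * 2` → result = 48
`result = result * 11` → result = 528
So result = 528

Answer: 528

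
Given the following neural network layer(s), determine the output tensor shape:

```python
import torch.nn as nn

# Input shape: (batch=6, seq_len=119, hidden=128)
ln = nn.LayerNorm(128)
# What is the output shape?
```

Input: (6, 119, 128) -> Output: (6, 119, 128)

Answer: (6, 119, 128)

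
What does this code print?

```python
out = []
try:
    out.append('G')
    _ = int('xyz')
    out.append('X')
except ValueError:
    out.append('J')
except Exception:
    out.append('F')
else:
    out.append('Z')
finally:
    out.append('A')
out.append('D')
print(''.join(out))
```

Execution trace: 'G' (try body) → 'J' (except ValueError) → 'A' (finally) → 'D' (after the try/except). Output: GJAD

Answer: GJAD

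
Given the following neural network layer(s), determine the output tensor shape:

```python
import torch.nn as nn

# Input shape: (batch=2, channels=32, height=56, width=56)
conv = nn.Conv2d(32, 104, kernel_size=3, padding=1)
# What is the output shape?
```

Input: (2, 32, 56, 56) -> Output: (2, 104, 56, 56)

Answer: (2, 104, 56, 56)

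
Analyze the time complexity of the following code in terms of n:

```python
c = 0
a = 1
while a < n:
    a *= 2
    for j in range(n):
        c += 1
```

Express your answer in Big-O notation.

Each loop level contributes: log n × n. Multiplying the contributions gives O(n log n).

Answer: O(n log n)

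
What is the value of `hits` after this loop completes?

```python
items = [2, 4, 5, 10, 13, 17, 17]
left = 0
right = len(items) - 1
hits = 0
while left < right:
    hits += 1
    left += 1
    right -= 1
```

Iterations until pointers meet (list length 7)
`hits` takes the values: 0 → 1 → 2 → 3

Answer: 3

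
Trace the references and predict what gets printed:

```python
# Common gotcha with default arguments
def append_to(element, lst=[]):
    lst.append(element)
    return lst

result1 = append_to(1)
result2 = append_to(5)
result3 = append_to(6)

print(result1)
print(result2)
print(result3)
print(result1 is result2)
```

Key concept: mutable default argument gotcha.
Step by step:
`result1 = append_to(1)` → result1 = [1]
`result2 = append_to(5)` → result1 = [1, 5] (same object as result2); result2 = [1, 5] (same object as result1)
`result3 = append_to(6)` → result1 = [1, 5, 6] (same object as result2, result3); result2 = [1, 5, 6] (same object as result1, result3); result3 = [1, 5, 6] (same object as result1, result2)
`print(result1)` → prints [1, 5, 6]
`print(result2)` → prints [1, 5, 6]
`print(result3)` → prints [1, 5, 6]
`print(result1 is result2)` → prints True

Answer:
[1, 5, 6]
[1, 5, 6]
[1, 5, 6]
True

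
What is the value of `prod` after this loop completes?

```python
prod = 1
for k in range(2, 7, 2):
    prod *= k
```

Product of even numbers 2 to 6
`prod` takes the values: 1 → 2 → 8 → 48

Answer: 48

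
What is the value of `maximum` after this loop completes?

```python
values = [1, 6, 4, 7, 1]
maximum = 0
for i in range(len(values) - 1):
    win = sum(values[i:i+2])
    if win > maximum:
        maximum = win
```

Max sum of 2-element window in [1, 6, 4, 7, 1]
`maximum` takes the values: 0 → 7 → 10 → 11

Answer: 11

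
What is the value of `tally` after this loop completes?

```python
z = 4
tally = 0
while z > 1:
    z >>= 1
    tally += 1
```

Count right shifts until 1
`tally` takes the values: 0 → 1 → 2

Answer: 2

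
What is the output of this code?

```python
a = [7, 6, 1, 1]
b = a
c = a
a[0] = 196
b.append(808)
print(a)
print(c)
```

Key concept: multiple aliases.
Step by step:
`a = [7, 6, 1, 1]` → a = [7, 6, 1, 1]
`b = a` → b = [7, 6, 1, 1] (same object as a)
`c = a` → c = [7, 6, 1, 1] (same object as a, b)
`a[0] = 196` → a = [196, 6, 1, 1] (same object as b, c); b = [196, 6, 1, 1] (same object as a, c); c = [196, 6, 1, 1] (same object as a, b)
`b.append(808)` → a = [196, 6, 1, 1, 808] (same object as b, c); b = [196, 6, 1, 1, 808] (same object as a, c); c = [196, 6, 1, 1, 808] (same object as a, b)
`print(a)` → prints [196, 6, 1, 1, 808]
`print(c)` → prints [196, 6, 1, 1, 808]

Answer:
[196, 6, 1, 1, 808]
[196, 6, 1, 1, 808]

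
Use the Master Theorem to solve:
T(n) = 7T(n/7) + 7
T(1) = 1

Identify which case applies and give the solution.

a=7, b=7, f(n)=7. log_7(7) = 1. Since c=0 < 1, Case 1 applies: T(n) = Θ(n^log_b(a)) = O(n).

Answer: O(n) - Case 1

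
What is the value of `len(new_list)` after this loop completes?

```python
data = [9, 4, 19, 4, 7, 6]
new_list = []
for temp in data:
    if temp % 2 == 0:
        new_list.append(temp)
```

Count even numbers in [9, 4, 19, 4, 7, 6]
`new_list` takes the values: [] → [4] → [4, 4] → [4, 4, 6]
So `len(new_list)` = 3

Answer: 3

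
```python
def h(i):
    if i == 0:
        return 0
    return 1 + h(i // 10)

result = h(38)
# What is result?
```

Count of digits of 38: 2

Answer: 2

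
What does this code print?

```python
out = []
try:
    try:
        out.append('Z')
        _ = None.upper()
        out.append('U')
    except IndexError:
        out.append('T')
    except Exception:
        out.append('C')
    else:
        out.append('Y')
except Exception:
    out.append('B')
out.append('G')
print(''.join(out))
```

Execution trace: 'Z' (inner try body) → 'C' (inner except Exception) → 'G' (after the try/except). Output: ZCG

Answer: ZCG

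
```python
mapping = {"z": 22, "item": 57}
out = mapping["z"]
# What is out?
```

Trace:
`mapping = {"z": 22, "item": 57}` → mapping = {'z': 22, 'item': 57}
`out = mapping["z"]` → out = 22
So out = 22

Answer: 22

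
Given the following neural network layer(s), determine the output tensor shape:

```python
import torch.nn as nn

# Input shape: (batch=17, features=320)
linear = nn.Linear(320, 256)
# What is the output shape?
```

Input: (17, 320) -> Output: (17, 256)

Answer: (17, 256)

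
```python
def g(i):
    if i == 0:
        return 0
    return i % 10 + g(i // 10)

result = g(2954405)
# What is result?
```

Sum of digits of 2954405: 5 + 0 + 4 + 4 + 5 + 9 + 2 = 29

Answer: 29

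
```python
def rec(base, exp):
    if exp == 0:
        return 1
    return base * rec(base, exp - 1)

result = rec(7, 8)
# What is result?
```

rec(7, 8) = 7 * 7 * 7 * 7 * 7 * 7 * 7 * 7 = 5764801

Answer: 5764801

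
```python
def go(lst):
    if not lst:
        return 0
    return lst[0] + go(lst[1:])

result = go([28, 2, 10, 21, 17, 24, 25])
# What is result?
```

28 + 2 + 10 + 21 + 17 + 24 + 25 + 0 = 127

Answer: 127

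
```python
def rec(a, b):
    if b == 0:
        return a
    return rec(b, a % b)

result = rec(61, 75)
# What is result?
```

rec(61, 75) -> rec(75, 61) -> rec(61, 14) -> rec(14, 5) -> rec(5, 4) -> rec(4, 1) -> rec(1, 0) -> 1

Answer: 1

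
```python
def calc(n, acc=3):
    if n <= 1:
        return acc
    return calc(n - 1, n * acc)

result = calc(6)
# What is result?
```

Accumulator trace (n, acc): (6, 3) -> (5, 18) -> (4, 90) -> (3, 360) -> (2, 1080) -> (1, 2160) -> return 2160

Answer: 2160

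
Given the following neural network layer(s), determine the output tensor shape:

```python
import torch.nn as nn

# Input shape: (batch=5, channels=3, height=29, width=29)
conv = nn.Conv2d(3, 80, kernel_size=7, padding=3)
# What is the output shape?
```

Input: (5, 3, 29, 29) -> Output: (5, 80, 29, 29)

Answer: (5, 80, 29, 29)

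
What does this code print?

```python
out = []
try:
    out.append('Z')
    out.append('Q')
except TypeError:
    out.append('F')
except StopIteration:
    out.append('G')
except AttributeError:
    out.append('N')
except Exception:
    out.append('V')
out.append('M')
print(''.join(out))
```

Execution trace: 'Z' (try body) → 'Q' (try body, no exception) → 'M' (after the try/except). Output: ZQM

Answer: ZQM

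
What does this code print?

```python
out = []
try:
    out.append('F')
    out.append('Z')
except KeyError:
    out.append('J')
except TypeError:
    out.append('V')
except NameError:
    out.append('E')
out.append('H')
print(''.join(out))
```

Execution trace: 'F' (try body) → 'Z' (try body, no exception) → 'H' (after the try/except). Output: FZH

Answer: FZH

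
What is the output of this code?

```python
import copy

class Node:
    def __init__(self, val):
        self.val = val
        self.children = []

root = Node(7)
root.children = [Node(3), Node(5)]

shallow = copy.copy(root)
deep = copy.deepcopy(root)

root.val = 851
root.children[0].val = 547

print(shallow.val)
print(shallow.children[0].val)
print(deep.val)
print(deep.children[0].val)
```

Key concept: deep copy with custom objects.
Step by step:
`root = Node(7)` → root = Node(val=7, children=[])
`root.children = [Node(3), Node(5)]` → root = Node(val=7, children=[Node(val=3, children=[]), Node(val=5, children=[])])
`shallow = copy.copy(root)` → shallow = Node(val=7, children=[Node(val=3, children=[]), Node(val=5, children=[])])
`deep = copy.deepcopy(root)` → deep = Node(val=7, children=[Node(val=3, children=[]), Node(val=5, children=[])])
`root.val = 851` → root = Node(val=851, children=[Node(val=3, children=[]), Node(val=5, children=[])])
`root.children[0].val = 547` → root = Node(val=851, children=[Node(val=547, children=[]), Node(val=5, children=[])]); shallow = Node(val=7, children=[Node(val=547, children=[]), Node(val=5, children=[])])
`print(shallow.val)` → prints 7
`print(shallow.children[0].val)` → prints 547
`print(deep.val)` → prints 7
`print(deep.children[0].val)` → prints 3

Answer:
7
547
7
3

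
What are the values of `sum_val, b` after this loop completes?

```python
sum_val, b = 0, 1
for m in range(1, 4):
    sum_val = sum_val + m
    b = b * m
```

Sum and factorial of 1 to 3
`sum_val, b` takes the values: (0, 1) → (1, 1) → (3, 1) → (3, 2) → (6, 2) → (6, 6)

Answer: 6, 6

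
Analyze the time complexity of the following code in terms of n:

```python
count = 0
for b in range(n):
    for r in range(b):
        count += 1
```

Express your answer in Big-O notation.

Each loop level contributes: n × n. Multiplying the contributions gives O(n^2).

Answer: O(n^2)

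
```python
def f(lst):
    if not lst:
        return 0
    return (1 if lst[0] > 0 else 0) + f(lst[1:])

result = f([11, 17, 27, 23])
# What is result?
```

Count of positive elements in [11, 17, 27, 23] = 4

Answer: 4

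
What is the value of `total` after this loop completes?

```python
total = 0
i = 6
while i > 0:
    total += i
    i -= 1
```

Sum 6 down to 1
`total` takes the values: 0 → 6 → 11 → 15 → 18 → 20 → 21

Answer: 21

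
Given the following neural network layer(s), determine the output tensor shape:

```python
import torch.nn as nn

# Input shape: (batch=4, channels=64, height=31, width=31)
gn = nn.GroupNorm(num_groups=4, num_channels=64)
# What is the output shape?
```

Input: (4, 64, 31, 31) -> Output: (4, 64, 31, 31)

Answer: (4, 64, 31, 31)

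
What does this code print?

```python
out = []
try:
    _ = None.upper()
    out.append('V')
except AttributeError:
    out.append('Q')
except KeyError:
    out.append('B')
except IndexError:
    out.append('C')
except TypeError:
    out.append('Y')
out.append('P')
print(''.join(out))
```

Execution trace: 'Q' (except AttributeError) → 'P' (after the try/except). Output: QP

Answer: QP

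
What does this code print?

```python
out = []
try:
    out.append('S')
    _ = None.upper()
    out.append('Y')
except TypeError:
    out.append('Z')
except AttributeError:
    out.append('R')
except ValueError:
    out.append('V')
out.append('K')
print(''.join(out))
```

Execution trace: 'S' (try body) → 'R' (except AttributeError) → 'K' (after the try/except). Output: SRK

Answer: SRK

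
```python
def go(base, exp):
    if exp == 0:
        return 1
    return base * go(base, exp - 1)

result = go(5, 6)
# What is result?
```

go(5, 6) = 5 * 5 * 5 * 5 * 5 * 5 = 15625

Answer: 15625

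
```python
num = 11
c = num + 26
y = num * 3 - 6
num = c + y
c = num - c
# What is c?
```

Trace:
`num = 11` → num = 11
`c = num + 26` → c = 37
`y = num * 3 - 6` → y = 27
`num = c + y` → num = 64
`c = num - c` → c = 27
So c = 27

Answer: 27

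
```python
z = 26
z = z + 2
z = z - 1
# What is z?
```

Trace:
`z = 26` → z = 26
`z = z + 2` → z = 28
`z = z - 1` → z = 27
So z = 27

Answer: 27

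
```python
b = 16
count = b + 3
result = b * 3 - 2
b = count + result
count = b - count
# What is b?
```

Trace:
`b = 16` → b = 16
`count = b + 3` → count = 19
`result = b * 3 - 2` → result = 46
`b = count + result` → b = 65
`count = b - count` → count = 46
So b = 65

Answer: 65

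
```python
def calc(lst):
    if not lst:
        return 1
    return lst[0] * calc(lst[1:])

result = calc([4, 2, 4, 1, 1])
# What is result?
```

Product over [4, 2, 4, 1, 1] = 4 * 2 * 4 * 1 * 1 = 32

Answer: 32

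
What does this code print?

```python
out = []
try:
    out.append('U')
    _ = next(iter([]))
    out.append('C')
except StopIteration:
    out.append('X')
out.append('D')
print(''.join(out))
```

Execution trace: 'U' (try body) → 'X' (except StopIteration) → 'D' (after the try/except). Output: UXD

Answer: UXD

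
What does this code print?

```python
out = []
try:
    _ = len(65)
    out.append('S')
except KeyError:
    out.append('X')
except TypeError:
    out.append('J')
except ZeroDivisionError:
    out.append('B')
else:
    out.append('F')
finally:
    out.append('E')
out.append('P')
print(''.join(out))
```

Execution trace: 'J' (except TypeError) → 'E' (finally) → 'P' (after the try/except). Output: JEP

Answer: JEP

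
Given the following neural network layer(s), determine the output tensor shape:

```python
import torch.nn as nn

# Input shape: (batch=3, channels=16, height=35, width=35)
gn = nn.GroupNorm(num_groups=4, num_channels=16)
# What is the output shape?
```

Input: (3, 16, 35, 35) -> Output: (3, 16, 35, 35)

Answer: (3, 16, 35, 35)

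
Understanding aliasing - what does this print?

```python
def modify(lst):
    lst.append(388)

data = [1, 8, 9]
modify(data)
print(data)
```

Key concept: function modifies passed list.
Step by step:
`data = [1, 8, 9]` → data = [1, 8, 9]
`modify(data)` → data = [1, 8, 9, 388]
`print(data)` → prints [1, 8, 9, 388]

Answer: [1, 8, 9, 388]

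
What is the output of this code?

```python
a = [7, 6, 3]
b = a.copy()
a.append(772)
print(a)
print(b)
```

Key concept: list.copy() creates independent copy.
Step by step:
`a = [7, 6, 3]` → a = [7, 6, 3]
`b = a.copy()` → b = [7, 6, 3]
`a.append(772)` → a = [7, 6, 3, 772]
`print(a)` → prints [7, 6, 3, 772]
`print(b)` → prints [7, 6, 3]

Answer:
[7, 6, 3, 772]
[7, 6, 3]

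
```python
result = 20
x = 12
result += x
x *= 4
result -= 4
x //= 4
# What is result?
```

Trace:
`result = 20` → result = 20
`x = 12` → x = 12
`result += x` → result = 32
`x *= 4` → x = 48
`result -= 4` → result = 28
`x //= 4` → x = 12
So result = 28

Answer: 28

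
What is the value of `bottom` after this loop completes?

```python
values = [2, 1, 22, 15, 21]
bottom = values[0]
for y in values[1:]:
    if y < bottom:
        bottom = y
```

Minimum of [2, 1, 22, 15, 21]
`bottom` takes the values: 2 → 1

Answer: 1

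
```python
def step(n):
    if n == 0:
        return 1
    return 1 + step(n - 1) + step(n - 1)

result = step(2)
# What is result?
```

step(n) = 1 + 2·step(n-1), step(0)=1. Closed form: (1+1)·2^2 - 1 = 7.

Answer: 7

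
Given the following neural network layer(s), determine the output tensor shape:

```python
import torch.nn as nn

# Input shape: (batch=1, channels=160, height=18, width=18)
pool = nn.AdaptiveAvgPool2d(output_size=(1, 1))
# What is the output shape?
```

Input: (1, 160, 18, 18) -> Output: (1, 160, 1, 1)

Answer: (1, 160, 1, 1)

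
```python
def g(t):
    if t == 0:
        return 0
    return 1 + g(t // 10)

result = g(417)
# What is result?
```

Count of digits of 417: 3

Answer: 3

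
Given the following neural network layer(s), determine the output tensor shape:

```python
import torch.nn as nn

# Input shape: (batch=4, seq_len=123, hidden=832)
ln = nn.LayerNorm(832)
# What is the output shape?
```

Input: (4, 123, 832) -> Output: (4, 123, 832)

Answer: (4, 123, 832)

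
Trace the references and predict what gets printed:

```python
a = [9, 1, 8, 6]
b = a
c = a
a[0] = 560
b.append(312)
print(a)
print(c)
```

Key concept: multiple aliases.
Step by step:
`a = [9, 1, 8, 6]` → a = [9, 1, 8, 6]
`b = a` → b = [9, 1, 8, 6] (same object as a)
`c = a` → c = [9, 1, 8, 6] (same object as a, b)
`a[0] = 560` → a = [560, 1, 8, 6] (same object as b, c); b = [560, 1, 8, 6] (same object as a, c); c = [560, 1, 8, 6] (same object as a, b)
`b.append(312)` → a = [560, 1, 8, 6, 312] (same object as b, c); b = [560, 1, 8, 6, 312] (same object as a, c); c = [560, 1, 8, 6, 312] (same object as a, b)
`print(a)` → prints [560, 1, 8, 6, 312]
`print(c)` → prints [560, 1, 8, 6, 312]

Answer:
[560, 1, 8, 6, 312]
[560, 1, 8, 6, 312]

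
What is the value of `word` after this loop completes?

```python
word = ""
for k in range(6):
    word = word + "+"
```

Repeat '+' 6 times
`word` takes the values: "" → "+" → "++" → "+++" → "++++" → "+++++" → "++++++"

Answer: "++++++"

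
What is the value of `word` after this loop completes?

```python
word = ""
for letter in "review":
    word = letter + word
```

Reverse 'review'
`word` takes the values: "" → "r" → "er" → "ver" → "iver" → "eiver" → "weiver"

Answer: "weiver"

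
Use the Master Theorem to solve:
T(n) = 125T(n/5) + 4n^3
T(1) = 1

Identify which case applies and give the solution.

a=125, b=5, f(n)=4n^3. log_5(125) = 3. Since c=3 = 3, Case 2 applies: T(n) = Θ(n^log_b(a) · log n) = O(n^3 log n).

Answer: O(n^3 log n) - Case 2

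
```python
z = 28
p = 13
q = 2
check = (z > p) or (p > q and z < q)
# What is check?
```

Trace:
`z = 28` → z = 28
`p = 13` → p = 13
`q = 2` → q = 2
`check = (z > p) or (p > q and z < q)` → check = True
So check = True

Answer: True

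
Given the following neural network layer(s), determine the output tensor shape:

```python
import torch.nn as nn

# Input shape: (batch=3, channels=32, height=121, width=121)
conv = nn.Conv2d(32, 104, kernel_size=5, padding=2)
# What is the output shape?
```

Input: (3, 32, 121, 121) -> Output: (3, 104, 121, 121)

Answer: (3, 104, 121, 121)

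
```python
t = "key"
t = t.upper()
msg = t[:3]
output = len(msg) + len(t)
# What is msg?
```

Trace:
`t = "key"` → t = 'key'
`t = t.upper()` → t = 'KEY'
`msg = t[:3]` → msg = 'KEY'
`output = len(msg) + len(t)` → output = 6
So msg = 'KEY'

Answer: 'KEY'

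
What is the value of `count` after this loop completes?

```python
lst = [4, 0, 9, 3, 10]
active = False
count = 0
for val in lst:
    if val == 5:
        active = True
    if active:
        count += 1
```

Count elements after first 5 in [4, 0, 9, 3, 10]
`count` takes the values: 0

Answer: 0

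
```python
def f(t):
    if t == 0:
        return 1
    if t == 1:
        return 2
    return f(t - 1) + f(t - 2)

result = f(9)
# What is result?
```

Build up from base cases: f(0)=1, f(1)=2, f(2)=3, f(3)=5, f(4)=8, f(5)=13, f(6)=21, ..., f(9)=89

Answer: 89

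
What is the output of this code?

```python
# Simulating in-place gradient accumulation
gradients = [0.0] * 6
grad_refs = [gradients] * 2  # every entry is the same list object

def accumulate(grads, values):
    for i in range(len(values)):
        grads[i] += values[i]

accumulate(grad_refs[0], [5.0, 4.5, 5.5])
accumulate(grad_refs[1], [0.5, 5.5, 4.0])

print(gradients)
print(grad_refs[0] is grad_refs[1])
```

Key concept: gradient accumulation aliasing.
Step by step:
`gradients = [0.0] * 6` → gradients = [0.0, 0.0, 0.0, 0.0, 0.0, 0.0]
`grad_refs = [gradients] * 2` → grad_refs = [[0.0, 0.0, 0.0, 0.0, 0.0, 0.0], [0.0, 0.0, 0.0, 0.0, 0.0, 0.0]]
`accumulate(grad_refs[0], [5.0, 4.5, 5.5])` → gradients = [5.0, 4.5, 5.5, 0.0, 0.0, 0.0]; grad_refs = [[5.0, 4.5, 5.5, 0.0, 0.0, 0.0], [5.0, 4.5, 5.5, 0.0, 0.0, 0.0]]
`accumulate(grad_refs[1], [0.5, 5.5, 4.0])` → gradients = [5.5, 10.0, 9.5, 0.0, 0.0, 0.0]; grad_refs = [[5.5, 10.0, 9.5, 0.0, 0.0, 0.0], [5.5, 10.0, 9.5, 0.0, 0.0, 0.0]]
`print(gradients)` → prints [5.5, 10.0, 9.5, 0.0, 0.0, 0.0]
`print(grad_refs[0] is grad_refs[1])` → prints True

Answer:
[5.5, 10.0, 9.5, 0.0, 0.0, 0.0]
True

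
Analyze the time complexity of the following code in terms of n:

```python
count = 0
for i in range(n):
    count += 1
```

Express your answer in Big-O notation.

Each loop level contributes: n. Multiplying the contributions gives O(n).

Answer: O(n)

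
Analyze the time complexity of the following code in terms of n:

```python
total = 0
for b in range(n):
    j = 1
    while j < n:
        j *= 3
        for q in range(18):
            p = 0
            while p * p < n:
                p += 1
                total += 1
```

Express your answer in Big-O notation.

Each loop level contributes: n × log n × 1 × √n. Multiplying the contributions gives O(n√n log n).

Answer: O(n√n log n)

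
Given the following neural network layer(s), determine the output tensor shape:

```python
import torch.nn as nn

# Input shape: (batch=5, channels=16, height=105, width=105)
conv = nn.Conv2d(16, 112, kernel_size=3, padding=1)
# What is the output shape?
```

Input: (5, 16, 105, 105) -> Output: (5, 112, 105, 105)

Answer: (5, 112, 105, 105)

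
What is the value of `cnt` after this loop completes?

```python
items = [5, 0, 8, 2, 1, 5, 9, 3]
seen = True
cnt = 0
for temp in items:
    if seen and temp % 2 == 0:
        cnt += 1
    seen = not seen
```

Count even values at even positions
`cnt` takes the values: 0 → 1

Answer: 1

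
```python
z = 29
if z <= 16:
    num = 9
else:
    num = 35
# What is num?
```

Trace:
`z = 29` → z = 29
`if z <= 16: ...` → z <= 16 is False, take else branch → num = 35
So num = 35

Answer: 35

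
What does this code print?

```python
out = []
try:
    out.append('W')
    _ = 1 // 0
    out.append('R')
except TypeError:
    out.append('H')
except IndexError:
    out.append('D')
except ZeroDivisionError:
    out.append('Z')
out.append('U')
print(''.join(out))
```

Execution trace: 'W' (try body) → 'Z' (except ZeroDivisionError) → 'U' (after the try/except). Output: WZU

Answer: WZU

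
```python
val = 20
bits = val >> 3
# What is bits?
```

Trace:
`val = 20` → val = 20
`bits = val >> 3` → bits = 2
So bits = 2

Answer: 2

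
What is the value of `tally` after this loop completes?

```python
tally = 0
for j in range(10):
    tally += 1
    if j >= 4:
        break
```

Loop breaks when j reaches 4, tally is 5
`tally` takes the values: 0 → 1 → 2 → 3 → 4 → 5

Answer: 5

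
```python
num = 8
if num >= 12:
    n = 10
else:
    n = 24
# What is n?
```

Trace:
`num = 8` → num = 8
`if num >= 12: ...` → num >= 12 is False, take else branch → n = 24
So n = 24

Answer: 24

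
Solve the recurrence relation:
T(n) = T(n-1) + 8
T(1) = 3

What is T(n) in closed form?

Unrolling: T(n) = T(1) + 8·(n-1) = 3 + 8(n-1) = 8n - 5.

Answer: T(n) = 8n - 5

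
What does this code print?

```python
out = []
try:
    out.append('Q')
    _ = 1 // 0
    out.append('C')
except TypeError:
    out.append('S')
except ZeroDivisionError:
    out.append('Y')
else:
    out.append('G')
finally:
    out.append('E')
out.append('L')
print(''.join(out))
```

Execution trace: 'Q' (try body) → 'Y' (except ZeroDivisionError) → 'E' (finally) → 'L' (after the try/except). Output: QYEL

Answer: QYEL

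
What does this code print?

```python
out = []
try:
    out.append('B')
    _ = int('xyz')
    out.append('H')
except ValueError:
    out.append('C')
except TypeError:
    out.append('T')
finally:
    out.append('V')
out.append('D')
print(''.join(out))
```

Execution trace: 'B' (try body) → 'C' (except ValueError) → 'V' (finally) → 'D' (after the try/except). Output: BCVD

Answer: BCVD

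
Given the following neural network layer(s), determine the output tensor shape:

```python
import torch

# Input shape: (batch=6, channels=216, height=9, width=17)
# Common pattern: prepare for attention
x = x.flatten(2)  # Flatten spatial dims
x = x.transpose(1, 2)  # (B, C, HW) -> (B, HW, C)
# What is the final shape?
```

Input: (6, 216, 9, 17) -> after flatten(2): (6, 216, 153) -> Output: (6, 153, 216)

Answer: (6, 153, 216)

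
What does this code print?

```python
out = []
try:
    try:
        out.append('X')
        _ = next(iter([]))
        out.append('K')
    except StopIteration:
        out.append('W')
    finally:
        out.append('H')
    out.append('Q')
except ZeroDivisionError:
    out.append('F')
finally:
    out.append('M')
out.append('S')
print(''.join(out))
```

Execution trace: 'X' (inner try body) → 'W' (inner except StopIteration) → 'H' (inner finally) → 'Q' (try body, no exception) → 'M' (finally) → 'S' (after the try/except). Output: XWHQMS

Answer: XWHQMS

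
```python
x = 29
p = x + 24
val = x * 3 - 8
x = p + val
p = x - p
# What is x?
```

Trace:
`x = 29` → x = 29
`p = x + 24` → p = 53
`val = x * 3 - 8` → val = 79
`x = p + val` → x = 132
`p = x - p` → p = 79
So x = 132

Answer: 132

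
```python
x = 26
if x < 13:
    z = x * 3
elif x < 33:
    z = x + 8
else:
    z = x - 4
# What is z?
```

Trace:
`x = 26` → x = 26
`if x < 13: ...` → x < 13 is False, x < 33 is True → z = 34
So z = 34

Answer: 34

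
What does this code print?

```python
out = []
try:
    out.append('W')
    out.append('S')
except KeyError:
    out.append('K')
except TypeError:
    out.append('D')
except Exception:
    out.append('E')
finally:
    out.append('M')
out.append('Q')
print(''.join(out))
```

Execution trace: 'W' (try body) → 'S' (try body, no exception) → 'M' (finally) → 'Q' (after the try/except). Output: WSMQ

Answer: WSMQ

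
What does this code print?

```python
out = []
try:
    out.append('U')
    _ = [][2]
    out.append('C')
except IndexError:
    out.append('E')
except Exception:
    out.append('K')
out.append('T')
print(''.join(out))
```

Execution trace: 'U' (try body) → 'E' (except IndexError) → 'T' (after the try/except). Output: UET

Answer: UET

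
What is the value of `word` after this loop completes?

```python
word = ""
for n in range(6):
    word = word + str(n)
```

Concatenate digits 0 to 5
`word` takes the values: "" → "0" → "01" → "012" → "0123" → "01234" → "012345"

Answer: "012345"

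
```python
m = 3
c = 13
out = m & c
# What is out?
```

Trace:
`m = 3` → m = 3
`c = 13` → c = 13
`out = m & c` → out = 1
So out = 1

Answer: 1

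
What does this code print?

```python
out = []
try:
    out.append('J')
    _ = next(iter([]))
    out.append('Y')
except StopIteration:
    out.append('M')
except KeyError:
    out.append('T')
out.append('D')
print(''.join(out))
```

Execution trace: 'J' (try body) → 'M' (except StopIteration) → 'D' (after the try/except). Output: JMD

Answer: JMD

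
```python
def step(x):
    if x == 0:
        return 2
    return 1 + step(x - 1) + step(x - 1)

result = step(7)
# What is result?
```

step(x) = 1 + 2·step(x-1), step(0)=2. Closed form: (2+1)·2^7 - 1 = 383.

Answer: 383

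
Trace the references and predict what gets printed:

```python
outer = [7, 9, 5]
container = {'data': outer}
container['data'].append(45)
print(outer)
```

Key concept: dict holds reference to list.
Step by step:
`outer = [7, 9, 5]` → outer = [7, 9, 5]
`container = {'data': outer}` → container = {'data': [7, 9, 5]}
`container['data'].append(45)` → outer = [7, 9, 5, 45]; container = {'data': [7, 9, 5, 45]}
`print(outer)` → prints [7, 9, 5, 45]

Answer: [7, 9, 5, 45]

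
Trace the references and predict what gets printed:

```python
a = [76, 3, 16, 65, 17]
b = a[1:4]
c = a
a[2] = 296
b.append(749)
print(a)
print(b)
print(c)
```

Key concept: slice vs alias.
Step by step:
`a = [76, 3, 16, 65, 17]` → a = [76, 3, 16, 65, 17]
`b = a[1:4]` → b = [3, 16, 65]
`c = a` → c = [76, 3, 16, 65, 17] (same object as a)
`a[2] = 296` → a = [76, 3, 296, 65, 17] (same object as c); c = [76, 3, 296, 65, 17] (same object as a)
`b.append(749)` → b = [3, 16, 65, 749]
`print(a)` → prints [76, 3, 296, 65, 17]
`print(b)` → prints [3, 16, 65, 749]
`print(c)` → prints [76, 3, 296, 65, 17]

Answer:
[76, 3, 296, 65, 17]
[3, 16, 65, 749]
[76, 3, 296, 65, 17]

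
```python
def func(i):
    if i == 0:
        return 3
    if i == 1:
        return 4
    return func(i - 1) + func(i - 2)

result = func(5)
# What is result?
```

Build up from base cases: func(0)=3, func(1)=4, func(2)=7, func(3)=11, func(4)=18, func(5)=29

Answer: 29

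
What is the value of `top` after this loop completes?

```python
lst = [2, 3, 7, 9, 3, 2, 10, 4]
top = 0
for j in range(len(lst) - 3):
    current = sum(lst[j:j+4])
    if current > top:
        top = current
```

Max sum of 4-element window in [2, 3, 7, 9, 3, 2, 10, 4]
`top` takes the values: 0 → 21 → 22 → 24

Answer: 24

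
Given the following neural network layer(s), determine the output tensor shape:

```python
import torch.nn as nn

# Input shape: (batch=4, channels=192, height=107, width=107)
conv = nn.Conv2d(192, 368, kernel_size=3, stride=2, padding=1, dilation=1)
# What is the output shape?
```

Input: (4, 192, 107, 107) -> Output: (4, 368, 54, 54)

Answer: (4, 368, 54, 54)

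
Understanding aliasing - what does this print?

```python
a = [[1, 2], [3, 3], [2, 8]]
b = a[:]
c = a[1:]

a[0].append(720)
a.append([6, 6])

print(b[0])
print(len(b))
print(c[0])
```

Key concept: slice with nested mutation.
Step by step:
`a = [[1, 2], [3, 3], [2, 8]]` → a = [[1, 2], [3, 3], [2, 8]]
`b = a[:]` → b = [[1, 2], [3, 3], [2, 8]]
`c = a[1:]` → c = [[3, 3], [2, 8]]
`a[0].append(720)` → a = [[1, 2, 720], [3, 3], [2, 8]]; b = [[1, 2, 720], [3, 3], [2, 8]]
`a.append([6, 6])` → a = [[1, 2, 720], [3, 3], [2, 8], [6, 6]]
`print(b[0])` → prints [1, 2, 720]
`print(len(b))` → prints 3
`print(c[0])` → prints [3, 3]

Answer:
[1, 2, 720]
3
[3, 3]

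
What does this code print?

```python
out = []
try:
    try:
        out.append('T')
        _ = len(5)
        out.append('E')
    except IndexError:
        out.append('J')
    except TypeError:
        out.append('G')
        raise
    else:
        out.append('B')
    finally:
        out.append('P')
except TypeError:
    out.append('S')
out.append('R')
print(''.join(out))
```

Execution trace: 'T' (inner try body) → 'G' (inner except TypeError) → 'P' (inner finally) → 'S' (outer except TypeError) → 'R' (after the try/except). Output: TGPSR

Answer: TGPSR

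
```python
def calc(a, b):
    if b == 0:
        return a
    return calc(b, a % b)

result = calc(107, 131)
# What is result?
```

calc(107, 131) -> calc(131, 107) -> calc(107, 24) -> calc(24, 11) -> calc(11, 2) -> calc(2, 1) -> calc(1, 0) -> 1

Answer: 1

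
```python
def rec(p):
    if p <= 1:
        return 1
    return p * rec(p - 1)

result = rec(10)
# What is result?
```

rec(10) = 10 * 9 * 8 * 7 * 6 * 5 * 4 * 3 * 2 * 1 = 3628800

Answer: 3628800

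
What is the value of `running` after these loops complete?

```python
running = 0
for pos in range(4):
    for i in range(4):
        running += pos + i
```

Sum of all pos+i for pos,i in 4x4
`running` takes the values: 0 → 1 → 3 → 6 → 7 → 9 → 12 → 16 → 18 → 21 → 25 → 30 → 33 → 37 → 42 → 48

Answer: 48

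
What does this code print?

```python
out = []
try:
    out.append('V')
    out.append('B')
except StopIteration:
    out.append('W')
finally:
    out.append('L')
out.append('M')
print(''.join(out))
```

Execution trace: 'V' (try body) → 'B' (try body, no exception) → 'L' (finally) → 'M' (after the try/except). Output: VBLM

Answer: VBLM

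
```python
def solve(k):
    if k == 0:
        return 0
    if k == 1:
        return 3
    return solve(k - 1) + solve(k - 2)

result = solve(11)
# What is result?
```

Build up from base cases: solve(0)=0, solve(1)=3, solve(2)=3, solve(3)=6, solve(4)=9, solve(5)=15, solve(6)=24, ..., solve(11)=267

Answer: 267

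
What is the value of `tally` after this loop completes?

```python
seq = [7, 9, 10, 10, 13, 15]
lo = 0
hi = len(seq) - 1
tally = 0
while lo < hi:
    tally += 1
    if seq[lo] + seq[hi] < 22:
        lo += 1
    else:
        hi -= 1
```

Steps to find pair summing to 22
`tally` takes the values: 0 → 1 → 2 → 3 → 4 → 5

Answer: 5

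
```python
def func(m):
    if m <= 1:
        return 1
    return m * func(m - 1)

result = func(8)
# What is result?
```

func(8) = 8 * 7 * 6 * 5 * 4 * 3 * 2 * 1 = 40320

Answer: 40320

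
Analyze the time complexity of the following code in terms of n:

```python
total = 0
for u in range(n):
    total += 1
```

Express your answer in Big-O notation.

Each loop level contributes: n. Multiplying the contributions gives O(n).

Answer: O(n)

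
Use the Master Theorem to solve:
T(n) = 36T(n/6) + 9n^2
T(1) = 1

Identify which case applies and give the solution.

a=36, b=6, f(n)=9n^2. log_6(36) = 2. Since c=2 = 2, Case 2 applies: T(n) = Θ(n^log_b(a) · log n) = O(n^2 log n).

Answer: O(n^2 log n) - Case 2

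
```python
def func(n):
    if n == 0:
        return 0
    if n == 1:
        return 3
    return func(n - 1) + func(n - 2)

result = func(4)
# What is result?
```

Build up from base cases: func(0)=0, func(1)=3, func(2)=3, func(3)=6, func(4)=9

Answer: 9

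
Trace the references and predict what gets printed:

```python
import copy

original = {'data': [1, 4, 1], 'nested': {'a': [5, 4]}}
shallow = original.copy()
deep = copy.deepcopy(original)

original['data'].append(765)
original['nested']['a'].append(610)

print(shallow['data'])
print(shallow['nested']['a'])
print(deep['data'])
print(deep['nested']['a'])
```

Key concept: comparing shallow vs deep copy.
Step by step:
`original = {'data': [1, 4, 1], 'nested': {'a': [5, 4]}}` → original = {'data': [1, 4, 1], 'nested': {'a': [5, 4]}}
`shallow = original.copy()` → shallow = {'data': [1, 4, 1], 'nested': {'a': [5, 4]}}
`deep = copy.deepcopy(original)` → deep = {'data': [1, 4, 1], 'nested': {'a': [5, 4]}}
`original['data'].append(765)` → original = {'data': [1, 4, 1, 765], 'nested': {'a': [5, 4]}}; shallow = {'data': [1, 4, 1, 765], 'nested': {'a': [5, 4]}}
`original['nested']['a'].append(610)` → original = {'data': [1, 4, 1, 765], 'nested': {'a': [5, 4, 610]}}; shallow = {'data': [1, 4, 1, 765], 'nested': {'a': [5, 4, 610]}}
`print(shallow['data'])` → prints [1, 4, 1, 765]
`print(shallow['nested']['a'])` → prints [5, 4, 610]
`print(deep['data'])` → prints [1, 4, 1]
`print(deep['nested']['a'])` → prints [5, 4]

Answer:
[1, 4, 1, 765]
[5, 4, 610]
[1, 4, 1]
[5, 4]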